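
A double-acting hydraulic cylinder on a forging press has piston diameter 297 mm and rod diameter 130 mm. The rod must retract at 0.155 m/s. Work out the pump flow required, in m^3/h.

Rod-side annular area A_ann = π/4 × (297² − 130²) = 56010 mm^2
Q = A × v

Q ≈ 31.3 m^3/h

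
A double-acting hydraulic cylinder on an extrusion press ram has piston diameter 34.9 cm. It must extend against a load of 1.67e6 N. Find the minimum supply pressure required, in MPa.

Cap-side area A_cap = π/4 × (34.9 cm)² = 956.6 cm^2
P = F / A = 1.67e6 N / A

P ≈ 17.5 MPa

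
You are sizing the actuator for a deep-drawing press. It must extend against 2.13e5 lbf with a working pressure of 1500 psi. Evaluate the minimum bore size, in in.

D ≈ 13.4 in

Extension force acts on the full piston face: F = P × (π/4)D².
D = √(4F / (πP)) = √(4 × 2.13e5 lbf / (π × 1500 psi))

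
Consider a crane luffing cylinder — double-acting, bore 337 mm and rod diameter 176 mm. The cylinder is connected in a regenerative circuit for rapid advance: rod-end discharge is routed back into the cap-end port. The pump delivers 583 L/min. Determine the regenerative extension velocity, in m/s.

In regeneration the rod-end outflow joins the pump flow into the cap end, so the net volume the pump must supply per unit advance equals the rod cross-section area.
Rod cross-section A_rod = π/4 × (176 mm)² = 24330 mm^2
v = Q_pump / A_rod

v ≈ 0.399 m/s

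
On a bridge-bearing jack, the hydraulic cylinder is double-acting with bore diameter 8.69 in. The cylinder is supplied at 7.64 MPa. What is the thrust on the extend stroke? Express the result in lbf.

Cap-side area A_cap = π/4 × (8.69 in)² = 59.31 in^2
F = P × A_cap = 7.64 MPa × A_cap

F ≈ 65700 lbf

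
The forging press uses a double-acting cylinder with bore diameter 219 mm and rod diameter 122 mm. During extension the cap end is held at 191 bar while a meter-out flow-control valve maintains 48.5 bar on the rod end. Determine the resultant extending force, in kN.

Cap-side area A_cap = π/4 × (219 mm)² = 37670 mm^2
Rod-side annular area A_ann = π/4 × (219² − 122²) = 25980 mm^2
Net thrust = P_cap·A_cap − P_rod·A_ann = 719.5 kN − 126.0 kN

F ≈ 593 kN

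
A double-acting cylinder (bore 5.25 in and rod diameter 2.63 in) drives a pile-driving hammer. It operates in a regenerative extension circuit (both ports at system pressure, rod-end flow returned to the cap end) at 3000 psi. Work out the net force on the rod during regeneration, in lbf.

With equal pressure on both faces, forces on the annular region cancel; the net push is pressure × rod cross-section.
Rod cross-section A_rod = π/4 × (2.63 in)² = 5.433 in^2
F = P × A_rod

F ≈ 16300 lbf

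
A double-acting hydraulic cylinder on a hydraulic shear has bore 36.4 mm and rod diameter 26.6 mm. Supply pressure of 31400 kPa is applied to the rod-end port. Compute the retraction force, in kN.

F ≈ 15.2 kN

Rod-side annular area A_ann = π/4 × (36.4² − 26.6²) = 484.9 mm^2
On retraction the pressure acts on the annular area (bore minus rod).
F = P × A_ann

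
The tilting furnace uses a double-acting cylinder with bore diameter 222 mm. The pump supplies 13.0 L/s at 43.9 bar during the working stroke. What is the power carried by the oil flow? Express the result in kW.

W ≈ 57.1 kW

Hydraulic power = P × Q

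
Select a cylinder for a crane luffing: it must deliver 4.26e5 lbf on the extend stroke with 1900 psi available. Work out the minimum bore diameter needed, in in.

Extension force acts on the full piston face: F = P × (π/4)D².
D = √(4F / (πP)) = √(4 × 4.26e5 lbf / (π × 1900 psi))

D ≈ 16.9 in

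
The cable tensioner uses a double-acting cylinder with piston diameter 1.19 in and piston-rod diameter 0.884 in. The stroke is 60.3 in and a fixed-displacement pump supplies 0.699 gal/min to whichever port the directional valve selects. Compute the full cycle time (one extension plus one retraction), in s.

t ≈ 36.1 s

Cap-side area A_cap = π/4 × (1.19 in)² = 1.112 in^2
Rod-side annular area A_ann = π/4 × (1.19² − 0.884²) = 0.4984 in^2
t_ext = A_cap·L/Q = 24.92 s
t_ret = A_ann·L/Q = 11.17 s
t_cycle = t_ext + t_ret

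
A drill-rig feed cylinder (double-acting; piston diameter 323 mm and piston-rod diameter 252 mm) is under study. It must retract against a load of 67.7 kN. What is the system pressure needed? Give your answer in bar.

P ≈ 21.1 bar

Rod-side annular area A_ann = π/4 × (323² − 252²) = 32060 mm^2
Retraction: pressure acts on the annular area.
P = F / A = 67.7 kN / A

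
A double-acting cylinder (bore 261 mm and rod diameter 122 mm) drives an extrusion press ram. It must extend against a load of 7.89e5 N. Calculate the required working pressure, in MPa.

P ≈ 14.7 MPa

Cap-side area A_cap = π/4 × (261 mm)² = 53500 mm^2
P = F / A = 7.89e5 N / A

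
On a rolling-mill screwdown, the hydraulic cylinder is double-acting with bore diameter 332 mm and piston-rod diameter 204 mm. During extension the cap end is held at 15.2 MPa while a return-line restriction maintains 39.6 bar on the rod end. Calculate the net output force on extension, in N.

Cap-side area A_cap = π/4 × (332 mm)² = 86570 mm^2
Rod-side annular area A_ann = π/4 × (332² − 204²) = 53880 mm^2
Net thrust = P_cap·A_cap − P_rod·A_ann = 1.316e6 N − 2.134e5 N

F ≈ 1.10e6 N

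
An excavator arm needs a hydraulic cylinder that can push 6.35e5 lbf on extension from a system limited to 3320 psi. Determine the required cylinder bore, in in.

Extension force acts on the full piston face: F = P × (π/4)D².
D = √(4F / (πP)) = √(4 × 6.35e5 lbf / (π × 3320 psi))

D ≈ 15.6 in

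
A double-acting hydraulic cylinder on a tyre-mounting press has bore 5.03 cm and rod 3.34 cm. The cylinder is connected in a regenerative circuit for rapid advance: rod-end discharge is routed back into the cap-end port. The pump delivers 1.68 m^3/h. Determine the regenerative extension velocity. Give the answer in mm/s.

v ≈ 533 mm/s

In regeneration the rod-end outflow joins the pump flow into the cap end, so the net volume the pump must supply per unit advance equals the rod cross-section area.
Rod cross-section A_rod = π/4 × (3.34 cm)² = 8.762 cm^2
v = Q_pump / A_rod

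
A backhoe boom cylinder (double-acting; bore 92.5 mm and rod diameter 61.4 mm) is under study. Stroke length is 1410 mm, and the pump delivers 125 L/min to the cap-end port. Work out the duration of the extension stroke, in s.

Cap-side area A_cap = π/4 × (92.5 mm)² = 6720 mm^2
Swept volume V = A × L; t = V / Q = A·L / Q

t ≈ 4.55 s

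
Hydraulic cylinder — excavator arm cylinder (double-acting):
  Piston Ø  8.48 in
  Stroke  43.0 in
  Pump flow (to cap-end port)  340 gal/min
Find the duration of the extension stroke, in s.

t ≈ 1.86 s

Cap-side area A_cap = π/4 × (8.48 in)² = 56.48 in^2
Swept volume V = A × L; t = V / Q = A·L / Q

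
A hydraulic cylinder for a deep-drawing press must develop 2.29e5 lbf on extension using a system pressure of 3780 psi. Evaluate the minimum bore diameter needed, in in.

Extension force acts on the full piston face: F = P × (π/4)D².
D = √(4F / (πP)) = √(4 × 2.29e5 lbf / (π × 3780 psi))

D ≈ 8.78 in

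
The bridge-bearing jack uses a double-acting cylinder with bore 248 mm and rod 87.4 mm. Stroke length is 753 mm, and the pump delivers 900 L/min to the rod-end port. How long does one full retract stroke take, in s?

Rod-side annular area A_ann = π/4 × (248² − 87.4²) = 42310 mm^2
Swept volume V = A × L; t = V / Q = A·L / Q

t ≈ 2.12 s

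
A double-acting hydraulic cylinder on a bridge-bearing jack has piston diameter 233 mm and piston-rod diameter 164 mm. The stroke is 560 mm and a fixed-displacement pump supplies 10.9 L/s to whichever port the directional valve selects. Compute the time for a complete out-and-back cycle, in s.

t ≈ 3.30 s

Cap-side area A_cap = π/4 × (233 mm)² = 42640 mm^2
Rod-side annular area A_ann = π/4 × (233² − 164²) = 21510 mm^2
t_ext = A_cap·L/Q = 2.191 s
t_ret = A_ann·L/Q = 1.105 s
t_cycle = t_ext + t_ret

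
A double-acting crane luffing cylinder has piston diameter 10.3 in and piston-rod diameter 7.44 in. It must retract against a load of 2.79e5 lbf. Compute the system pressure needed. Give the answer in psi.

Rod-side annular area A_ann = π/4 × (10.3² − 7.44²) = 39.85 in^2
Retraction: pressure acts on the annular area.
P = F / A = 2.79e5 lbf / A

P ≈ 7000 psi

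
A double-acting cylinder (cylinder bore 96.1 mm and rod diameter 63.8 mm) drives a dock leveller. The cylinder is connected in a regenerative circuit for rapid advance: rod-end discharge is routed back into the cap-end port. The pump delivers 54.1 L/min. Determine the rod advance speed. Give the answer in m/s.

In regeneration the rod-end outflow joins the pump flow into the cap end, so the net volume the pump must supply per unit advance equals the rod cross-section area.
Rod cross-section A_rod = π/4 × (63.8 mm)² = 3197 mm^2
v = Q_pump / A_rod

v ≈ 0.282 m/s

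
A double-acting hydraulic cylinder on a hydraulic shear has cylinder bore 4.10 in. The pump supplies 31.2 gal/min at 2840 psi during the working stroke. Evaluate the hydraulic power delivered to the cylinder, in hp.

Hydraulic power = P × Q

W ≈ 51.7 hp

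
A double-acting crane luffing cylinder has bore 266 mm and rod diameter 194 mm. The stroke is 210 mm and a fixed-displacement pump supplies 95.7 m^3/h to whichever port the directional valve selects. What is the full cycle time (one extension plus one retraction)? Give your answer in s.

Cap-side area A_cap = π/4 × (266 mm)² = 55570 mm^2
Rod-side annular area A_ann = π/4 × (266² − 194²) = 26010 mm^2
t_ext = A_cap·L/Q = 0.4390 s
t_ret = A_ann·L/Q = 0.2055 s
t_cycle = t_ext + t_ret

t ≈ 0.644 s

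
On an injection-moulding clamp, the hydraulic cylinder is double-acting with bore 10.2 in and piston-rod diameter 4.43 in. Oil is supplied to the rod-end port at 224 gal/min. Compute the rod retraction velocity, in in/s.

v ≈ 13.0 in/s

Rod-side annular area A_ann = π/4 × (10.2² − 4.43²) = 66.30 in^2
Flow into the rod-end port fills the annular volume.
v = Q / A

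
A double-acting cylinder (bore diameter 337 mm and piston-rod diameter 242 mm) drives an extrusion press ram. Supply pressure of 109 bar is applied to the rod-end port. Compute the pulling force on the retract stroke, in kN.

F ≈ 471 kN

Rod-side annular area A_ann = π/4 × (337² − 242²) = 43200 mm^2
On retraction the pressure acts on the annular area (bore minus rod).
F = P × A_ann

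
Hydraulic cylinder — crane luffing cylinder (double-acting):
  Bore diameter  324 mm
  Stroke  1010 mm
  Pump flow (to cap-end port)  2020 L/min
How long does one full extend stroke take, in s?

t ≈ 2.47 s

Cap-side area A_cap = π/4 × (324 mm)² = 82450 mm^2
Swept volume V = A × L; t = V / Q = A·L / Q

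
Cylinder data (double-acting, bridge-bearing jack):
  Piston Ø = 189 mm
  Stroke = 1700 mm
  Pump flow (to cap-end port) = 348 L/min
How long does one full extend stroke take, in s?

t ≈ 8.22 s

Cap-side area A_cap = π/4 × (189 mm)² = 28060 mm^2
Swept volume V = A × L; t = V / Q = A·L / Q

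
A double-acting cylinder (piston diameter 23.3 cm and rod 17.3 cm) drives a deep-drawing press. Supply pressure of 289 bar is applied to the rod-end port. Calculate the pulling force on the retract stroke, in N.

F ≈ 5.53e5 N

Rod-side annular area A_ann = π/4 × (23.3² − 17.3²) = 191.3 cm^2
On retraction the pressure acts on the annular area (bore minus rod).
F = P × A_ann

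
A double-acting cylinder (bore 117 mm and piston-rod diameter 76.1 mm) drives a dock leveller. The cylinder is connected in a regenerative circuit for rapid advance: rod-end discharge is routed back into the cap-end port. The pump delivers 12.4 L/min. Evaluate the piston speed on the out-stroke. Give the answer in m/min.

In regeneration the rod-end outflow joins the pump flow into the cap end, so the net volume the pump must supply per unit advance equals the rod cross-section area.
Rod cross-section A_rod = π/4 × (76.1 mm)² = 4548 mm^2
v = Q_pump / A_rod

v ≈ 2.73 m/min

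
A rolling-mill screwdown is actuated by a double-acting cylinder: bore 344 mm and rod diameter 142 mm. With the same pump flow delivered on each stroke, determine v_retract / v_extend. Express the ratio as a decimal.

v_ret/v_ext ≈ 1.21

Cap-side area A_cap = π/4 × (344 mm)² = 92940 mm^2
Rod-side annular area A_ann = π/4 × (344² − 142²) = 77100 mm^2
For equal Q, v ∝ 1/A, so v_ret/v_ext = A_cap/A_ann.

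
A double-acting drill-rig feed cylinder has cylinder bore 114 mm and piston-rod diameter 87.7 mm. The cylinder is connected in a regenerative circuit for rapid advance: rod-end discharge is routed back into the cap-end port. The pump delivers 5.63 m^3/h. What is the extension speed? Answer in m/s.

In regeneration the rod-end outflow joins the pump flow into the cap end, so the net volume the pump must supply per unit advance equals the rod cross-section area.
Rod cross-section A_rod = π/4 × (87.7 mm)² = 6041 mm^2
v = Q_pump / A_rod

v ≈ 0.259 m/s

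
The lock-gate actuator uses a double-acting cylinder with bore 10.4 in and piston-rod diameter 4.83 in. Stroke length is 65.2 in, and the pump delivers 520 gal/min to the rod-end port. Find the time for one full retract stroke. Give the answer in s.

t ≈ 2.17 s

Rod-side annular area A_ann = π/4 × (10.4² − 4.83²) = 66.63 in^2
Swept volume V = A × L; t = V / Q = A·L / Q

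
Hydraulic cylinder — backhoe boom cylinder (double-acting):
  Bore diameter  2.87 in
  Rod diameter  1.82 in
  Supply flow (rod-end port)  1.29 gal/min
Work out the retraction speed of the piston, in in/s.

v ≈ 1.28 in/s

Rod-side annular area A_ann = π/4 × (2.87² − 1.82²) = 3.868 in^2
Flow into the rod-end port fills the annular volume.
v = Q / A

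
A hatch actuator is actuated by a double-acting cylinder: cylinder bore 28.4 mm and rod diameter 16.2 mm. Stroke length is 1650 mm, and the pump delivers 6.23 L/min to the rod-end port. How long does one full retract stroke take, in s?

t ≈ 6.79 s

Rod-side annular area A_ann = π/4 × (28.4² − 16.2²) = 427.4 mm^2
Swept volume V = A × L; t = V / Q = A·L / Q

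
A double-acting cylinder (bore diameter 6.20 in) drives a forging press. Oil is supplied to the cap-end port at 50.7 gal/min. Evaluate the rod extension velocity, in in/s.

Cap-side area A_cap = π/4 × (6.20 in)² = 30.19 in^2
v = Q / A

v ≈ 6.47 in/s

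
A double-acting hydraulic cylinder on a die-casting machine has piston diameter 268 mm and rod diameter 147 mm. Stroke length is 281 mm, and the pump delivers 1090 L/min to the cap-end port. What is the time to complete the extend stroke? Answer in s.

t ≈ 0.873 s

Cap-side area A_cap = π/4 × (268 mm)² = 56410 mm^2
Swept volume V = A × L; t = V / Q = A·L / Q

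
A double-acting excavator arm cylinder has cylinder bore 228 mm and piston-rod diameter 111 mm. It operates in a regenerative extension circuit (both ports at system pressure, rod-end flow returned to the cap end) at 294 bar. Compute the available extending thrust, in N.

F ≈ 2.85e5 N

With equal pressure on both faces, forces on the annular region cancel; the net push is pressure × rod cross-section.
Rod cross-section A_rod = π/4 × (111 mm)² = 9677 mm^2
F = P × A_rod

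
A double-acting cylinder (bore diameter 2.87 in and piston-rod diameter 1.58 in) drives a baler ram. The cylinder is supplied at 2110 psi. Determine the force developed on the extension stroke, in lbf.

Cap-side area A_cap = π/4 × (2.87 in)² = 6.469 in^2
F = P × A_cap = 2110 psi × A_cap

F ≈ 13700 lbf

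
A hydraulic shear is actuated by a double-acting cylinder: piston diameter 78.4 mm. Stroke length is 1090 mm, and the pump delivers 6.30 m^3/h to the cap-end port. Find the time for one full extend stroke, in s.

Cap-side area A_cap = π/4 × (78.4 mm)² = 4827 mm^2
Swept volume V = A × L; t = V / Q = A·L / Q

t ≈ 3.01 s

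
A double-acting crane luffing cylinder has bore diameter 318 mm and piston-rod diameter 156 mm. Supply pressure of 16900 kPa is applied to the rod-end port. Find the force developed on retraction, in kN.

F ≈ 1020 kN

Rod-side annular area A_ann = π/4 × (318² − 156²) = 60310 mm^2
On retraction the pressure acts on the annular area (bore minus rod).
F = P × A_ann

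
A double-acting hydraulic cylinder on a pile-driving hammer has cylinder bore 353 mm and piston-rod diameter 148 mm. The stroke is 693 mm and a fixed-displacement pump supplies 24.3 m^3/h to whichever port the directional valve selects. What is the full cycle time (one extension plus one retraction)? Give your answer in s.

Cap-side area A_cap = π/4 × (353 mm)² = 97870 mm^2
Rod-side annular area A_ann = π/4 × (353² − 148²) = 80660 mm^2
t_ext = A_cap·L/Q = 10.05 s
t_ret = A_ann·L/Q = 8.282 s
t_cycle = t_ext + t_ret

t ≈ 18.3 s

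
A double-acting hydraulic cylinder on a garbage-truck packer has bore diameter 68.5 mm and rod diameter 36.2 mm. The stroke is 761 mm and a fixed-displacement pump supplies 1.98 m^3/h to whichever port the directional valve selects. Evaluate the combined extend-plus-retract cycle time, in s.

t ≈ 8.77 s

Cap-side area A_cap = π/4 × (68.5 mm)² = 3685 mm^2
Rod-side annular area A_ann = π/4 × (68.5² − 36.2²) = 2656 mm^2
t_ext = A_cap·L/Q = 5.099 s
t_ret = A_ann·L/Q = 3.675 s
t_cycle = t_ext + t_ret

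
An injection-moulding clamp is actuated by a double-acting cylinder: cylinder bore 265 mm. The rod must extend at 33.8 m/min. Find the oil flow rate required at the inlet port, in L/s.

Cap-side area A_cap = π/4 × (265 mm)² = 55150 mm^2
Q = A × v

Q ≈ 31.1 L/s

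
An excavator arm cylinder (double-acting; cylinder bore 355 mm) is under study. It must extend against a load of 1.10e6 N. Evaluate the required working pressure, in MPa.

P ≈ 11.1 MPa

Cap-side area A_cap = π/4 × (355 mm)² = 98980 mm^2
P = F / A = 1.10e6 N / A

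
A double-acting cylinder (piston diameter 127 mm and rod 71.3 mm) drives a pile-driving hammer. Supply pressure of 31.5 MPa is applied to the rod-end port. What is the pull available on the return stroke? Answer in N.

Rod-side annular area A_ann = π/4 × (127² − 71.3²) = 8675 mm^2
On retraction the pressure acts on the annular area (bore minus rod).
F = P × A_ann

F ≈ 2.73e5 N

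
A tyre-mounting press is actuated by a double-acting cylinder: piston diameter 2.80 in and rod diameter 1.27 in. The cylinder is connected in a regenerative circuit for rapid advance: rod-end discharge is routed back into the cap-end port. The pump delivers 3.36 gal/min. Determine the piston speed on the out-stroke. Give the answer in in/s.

In regeneration the rod-end outflow joins the pump flow into the cap end, so the net volume the pump must supply per unit advance equals the rod cross-section area.
Rod cross-section A_rod = π/4 × (1.27 in)² = 1.267 in^2
v = Q_pump / A_rod

v ≈ 10.2 in/s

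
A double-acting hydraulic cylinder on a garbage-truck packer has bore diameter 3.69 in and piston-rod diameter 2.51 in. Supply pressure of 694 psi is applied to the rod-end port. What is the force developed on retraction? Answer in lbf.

F ≈ 3990 lbf

Rod-side annular area A_ann = π/4 × (3.69² − 2.51²) = 5.746 in^2
On retraction the pressure acts on the annular area (bore minus rod).
F = P × A_ann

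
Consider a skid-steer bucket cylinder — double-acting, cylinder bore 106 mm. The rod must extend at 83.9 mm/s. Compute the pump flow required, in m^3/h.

Cap-side area A_cap = π/4 × (106 mm)² = 8825 mm^2
Q = A × v

Q ≈ 2.67 m^3/h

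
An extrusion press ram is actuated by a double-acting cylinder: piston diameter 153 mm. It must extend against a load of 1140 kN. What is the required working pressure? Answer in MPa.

Cap-side area A_cap = π/4 × (153 mm)² = 18390 mm^2
P = F / A = 1140 kN / A

P ≈ 62.0 MPa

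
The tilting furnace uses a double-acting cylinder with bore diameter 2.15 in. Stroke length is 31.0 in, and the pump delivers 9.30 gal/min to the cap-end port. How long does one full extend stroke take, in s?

t ≈ 3.14 s

Cap-side area A_cap = π/4 × (2.15 in)² = 3.631 in^2
Swept volume V = A × L; t = V / Q = A·L / Q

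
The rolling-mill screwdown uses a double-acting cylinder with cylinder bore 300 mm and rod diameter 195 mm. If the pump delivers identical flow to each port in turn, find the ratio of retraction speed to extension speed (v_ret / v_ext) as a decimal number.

v_ret/v_ext ≈ 1.73

Cap-side area A_cap = π/4 × (300 mm)² = 70690 mm^2
Rod-side annular area A_ann = π/4 × (300² − 195²) = 40820 mm^2
For equal Q, v ∝ 1/A, so v_ret/v_ext = A_cap/A_ann.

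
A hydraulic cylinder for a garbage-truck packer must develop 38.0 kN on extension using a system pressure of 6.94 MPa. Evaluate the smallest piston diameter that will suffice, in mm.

Extension force acts on the full piston face: F = P × (π/4)D².
D = √(4F / (πP)) = √(4 × 38.0 kN / (π × 6.94 MPa))

D ≈ 83.5 mm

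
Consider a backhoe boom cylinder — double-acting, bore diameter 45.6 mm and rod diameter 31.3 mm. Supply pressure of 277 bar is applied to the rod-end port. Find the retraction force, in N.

F ≈ 23900 N

Rod-side annular area A_ann = π/4 × (45.6² − 31.3²) = 863.7 mm^2
On retraction the pressure acts on the annular area (bore minus rod).
F = P × A_ann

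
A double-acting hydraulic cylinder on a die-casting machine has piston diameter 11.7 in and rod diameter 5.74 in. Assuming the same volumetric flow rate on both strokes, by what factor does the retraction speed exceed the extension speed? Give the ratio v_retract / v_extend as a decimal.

Cap-side area A_cap = π/4 × (11.7 in)² = 107.5 in^2
Rod-side annular area A_ann = π/4 × (11.7² − 5.74²) = 81.64 in^2
For equal Q, v ∝ 1/A, so v_ret/v_ext = A_cap/A_ann.

v_ret/v_ext ≈ 1.32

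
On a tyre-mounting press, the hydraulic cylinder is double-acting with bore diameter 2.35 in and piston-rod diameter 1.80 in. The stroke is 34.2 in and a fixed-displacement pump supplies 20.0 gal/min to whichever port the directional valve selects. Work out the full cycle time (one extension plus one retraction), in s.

Cap-side area A_cap = π/4 × (2.35 in)² = 4.337 in^2
Rod-side annular area A_ann = π/4 × (2.35² − 1.80²) = 1.793 in^2
t_ext = A_cap·L/Q = 1.926 s
t_ret = A_ann·L/Q = 0.7962 s
t_cycle = t_ext + t_ret

t ≈ 2.72 s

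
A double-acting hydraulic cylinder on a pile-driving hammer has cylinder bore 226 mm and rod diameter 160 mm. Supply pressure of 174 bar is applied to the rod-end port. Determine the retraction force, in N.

F ≈ 3.48e5 N

Rod-side annular area A_ann = π/4 × (226² − 160²) = 20010 mm^2
On retraction the pressure acts on the annular area (bore minus rod).
F = P × A_ann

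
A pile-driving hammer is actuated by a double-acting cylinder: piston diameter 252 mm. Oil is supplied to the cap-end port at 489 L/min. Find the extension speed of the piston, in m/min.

v ≈ 9.80 m/min

Cap-side area A_cap = π/4 × (252 mm)² = 49880 mm^2
v = Q / A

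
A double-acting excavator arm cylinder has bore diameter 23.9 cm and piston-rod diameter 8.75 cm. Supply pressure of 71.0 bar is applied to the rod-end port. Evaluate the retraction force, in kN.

F ≈ 276 kN

Rod-side annular area A_ann = π/4 × (23.9² − 8.75²) = 388.5 cm^2
On retraction the pressure acts on the annular area (bore minus rod).
F = P × A_ann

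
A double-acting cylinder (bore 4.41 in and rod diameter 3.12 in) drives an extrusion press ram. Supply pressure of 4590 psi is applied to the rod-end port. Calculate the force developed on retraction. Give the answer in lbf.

F ≈ 35000 lbf

Rod-side annular area A_ann = π/4 × (4.41² − 3.12²) = 7.629 in^2
On retraction the pressure acts on the annular area (bore minus rod).
F = P × A_ann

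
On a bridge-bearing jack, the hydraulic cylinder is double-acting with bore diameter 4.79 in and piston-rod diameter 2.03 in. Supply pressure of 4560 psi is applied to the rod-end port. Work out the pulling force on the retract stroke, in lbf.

Rod-side annular area A_ann = π/4 × (4.79² − 2.03²) = 14.78 in^2
On retraction the pressure acts on the annular area (bore minus rod).
F = P × A_ann

F ≈ 67400 lbf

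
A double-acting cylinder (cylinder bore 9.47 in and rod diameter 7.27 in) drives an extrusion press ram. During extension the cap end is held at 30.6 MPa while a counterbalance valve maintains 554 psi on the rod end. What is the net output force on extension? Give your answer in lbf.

Cap-side area A_cap = π/4 × (9.47 in)² = 70.44 in^2
Rod-side annular area A_ann = π/4 × (9.47² − 7.27²) = 28.92 in^2
Net thrust = P_cap·A_cap − P_rod·A_ann = 3.126e5 lbf − 16020 lbf

F ≈ 2.97e5 lbf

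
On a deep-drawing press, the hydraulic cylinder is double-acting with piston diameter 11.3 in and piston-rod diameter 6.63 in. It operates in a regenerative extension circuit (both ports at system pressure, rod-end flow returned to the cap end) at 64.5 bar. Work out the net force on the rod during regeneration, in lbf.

F ≈ 32300 lbf

With equal pressure on both faces, forces on the annular region cancel; the net push is pressure × rod cross-section.
Rod cross-section A_rod = π/4 × (6.63 in)² = 34.52 in^2
F = P × A_rod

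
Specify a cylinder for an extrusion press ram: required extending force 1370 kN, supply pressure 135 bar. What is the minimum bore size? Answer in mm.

Extension force acts on the full piston face: F = P × (π/4)D².
D = √(4F / (πP)) = √(4 × 1370 kN / (π × 135 bar))

D ≈ 359 mm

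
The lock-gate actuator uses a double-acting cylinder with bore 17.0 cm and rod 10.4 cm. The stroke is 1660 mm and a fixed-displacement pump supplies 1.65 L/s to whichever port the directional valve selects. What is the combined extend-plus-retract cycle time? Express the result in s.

t ≈ 37.1 s

Cap-side area A_cap = π/4 × (17.0 cm)² = 227.0 cm^2
Rod-side annular area A_ann = π/4 × (17.0² − 10.4²) = 142.0 cm^2
t_ext = A_cap·L/Q = 22.84 s
t_ret = A_ann·L/Q = 14.29 s
t_cycle = t_ext + t_ret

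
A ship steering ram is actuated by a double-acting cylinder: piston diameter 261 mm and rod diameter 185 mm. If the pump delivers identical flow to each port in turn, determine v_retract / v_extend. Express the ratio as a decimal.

Cap-side area A_cap = π/4 × (261 mm)² = 53500 mm^2
Rod-side annular area A_ann = π/4 × (261² − 185²) = 26620 mm^2
For equal Q, v ∝ 1/A, so v_ret/v_ext = A_cap/A_ann.

v_ret/v_ext ≈ 2.01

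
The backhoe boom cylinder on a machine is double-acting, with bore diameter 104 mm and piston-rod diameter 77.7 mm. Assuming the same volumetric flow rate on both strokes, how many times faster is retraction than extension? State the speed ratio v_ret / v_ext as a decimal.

Cap-side area A_cap = π/4 × (104 mm)² = 8495 mm^2
Rod-side annular area A_ann = π/4 × (104² − 77.7²) = 3753 mm^2
For equal Q, v ∝ 1/A, so v_ret/v_ext = A_cap/A_ann.

v_ret/v_ext ≈ 2.26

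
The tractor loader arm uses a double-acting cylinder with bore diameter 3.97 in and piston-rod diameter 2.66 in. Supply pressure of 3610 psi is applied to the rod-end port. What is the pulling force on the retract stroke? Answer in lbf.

F ≈ 24600 lbf

Rod-side annular area A_ann = π/4 × (3.97² − 2.66²) = 6.821 in^2
On retraction the pressure acts on the annular area (bore minus rod).
F = P × A_ann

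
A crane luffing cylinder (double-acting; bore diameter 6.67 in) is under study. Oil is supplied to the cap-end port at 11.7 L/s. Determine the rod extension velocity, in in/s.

v ≈ 20.4 in/s

Cap-side area A_cap = π/4 × (6.67 in)² = 34.94 in^2
v = Q / A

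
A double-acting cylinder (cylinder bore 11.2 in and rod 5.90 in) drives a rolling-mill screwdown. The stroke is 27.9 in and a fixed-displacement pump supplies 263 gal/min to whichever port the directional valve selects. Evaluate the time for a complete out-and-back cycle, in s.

Cap-side area A_cap = π/4 × (11.2 in)² = 98.52 in^2
Rod-side annular area A_ann = π/4 × (11.2² − 5.90²) = 71.18 in^2
t_ext = A_cap·L/Q = 2.715 s
t_ret = A_ann·L/Q = 1.961 s
t_cycle = t_ext + t_ret

t ≈ 4.68 s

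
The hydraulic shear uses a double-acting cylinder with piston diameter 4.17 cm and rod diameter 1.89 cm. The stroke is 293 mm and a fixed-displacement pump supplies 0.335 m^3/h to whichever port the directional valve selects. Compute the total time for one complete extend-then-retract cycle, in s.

t ≈ 7.72 s

Cap-side area A_cap = π/4 × (4.17 cm)² = 13.66 cm^2
Rod-side annular area A_ann = π/4 × (4.17² − 1.89²) = 10.85 cm^2
t_ext = A_cap·L/Q = 4.300 s
t_ret = A_ann·L/Q = 3.417 s
t_cycle = t_ext + t_ret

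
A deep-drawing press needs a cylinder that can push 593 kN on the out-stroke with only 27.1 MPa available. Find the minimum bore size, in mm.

D ≈ 167 mm

Extension force acts on the full piston face: F = P × (π/4)D².
D = √(4F / (πP)) = √(4 × 593 kN / (π × 27.1 MPa))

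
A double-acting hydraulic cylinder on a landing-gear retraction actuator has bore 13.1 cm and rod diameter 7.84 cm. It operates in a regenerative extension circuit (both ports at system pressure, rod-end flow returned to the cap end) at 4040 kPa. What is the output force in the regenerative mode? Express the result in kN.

F ≈ 19.5 kN

With equal pressure on both faces, forces on the annular region cancel; the net push is pressure × rod cross-section.
Rod cross-section A_rod = π/4 × (7.84 cm)² = 48.27 cm^2
F = P × A_rod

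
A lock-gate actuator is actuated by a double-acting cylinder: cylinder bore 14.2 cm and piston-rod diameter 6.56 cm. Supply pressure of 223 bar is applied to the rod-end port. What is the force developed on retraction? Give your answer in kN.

F ≈ 278 kN

Rod-side annular area A_ann = π/4 × (14.2² − 6.56²) = 124.6 cm^2
On retraction the pressure acts on the annular area (bore minus rod).
F = P × A_ann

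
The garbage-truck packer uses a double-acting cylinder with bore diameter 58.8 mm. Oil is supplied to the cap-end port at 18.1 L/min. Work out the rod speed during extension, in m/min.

Cap-side area A_cap = π/4 × (58.8 mm)² = 2715 mm^2
v = Q / A

v ≈ 6.67 m/min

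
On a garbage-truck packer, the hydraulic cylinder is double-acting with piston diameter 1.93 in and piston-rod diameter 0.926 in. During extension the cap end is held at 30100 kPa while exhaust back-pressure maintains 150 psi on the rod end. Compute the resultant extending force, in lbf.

F ≈ 12400 lbf

Cap-side area A_cap = π/4 × (1.93 in)² = 2.926 in^2
Rod-side annular area A_ann = π/4 × (1.93² − 0.926²) = 2.252 in^2
Net thrust = P_cap·A_cap − P_rod·A_ann = 12770 lbf − 337.8 lbf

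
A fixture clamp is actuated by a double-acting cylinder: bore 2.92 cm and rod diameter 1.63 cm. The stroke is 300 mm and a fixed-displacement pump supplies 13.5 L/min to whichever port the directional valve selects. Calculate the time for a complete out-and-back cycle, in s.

Cap-side area A_cap = π/4 × (2.92 cm)² = 6.697 cm^2
Rod-side annular area A_ann = π/4 × (2.92² − 1.63²) = 4.610 cm^2
t_ext = A_cap·L/Q = 0.8929 s
t_ret = A_ann·L/Q = 0.6147 s
t_cycle = t_ext + t_ret

t ≈ 1.51 s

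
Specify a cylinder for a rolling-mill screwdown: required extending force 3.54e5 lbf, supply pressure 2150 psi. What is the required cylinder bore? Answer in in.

Extension force acts on the full piston face: F = P × (π/4)D².
D = √(4F / (πP)) = √(4 × 3.54e5 lbf / (π × 2150 psi))

D ≈ 14.5 in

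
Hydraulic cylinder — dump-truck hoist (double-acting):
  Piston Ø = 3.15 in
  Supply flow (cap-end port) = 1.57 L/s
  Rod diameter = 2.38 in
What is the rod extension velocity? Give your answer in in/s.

Cap-side area A_cap = π/4 × (3.15 in)² = 7.793 in^2
v = Q / A

v ≈ 12.3 in/s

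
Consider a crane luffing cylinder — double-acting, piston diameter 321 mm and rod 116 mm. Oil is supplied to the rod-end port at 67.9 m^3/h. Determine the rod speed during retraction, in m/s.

Rod-side annular area A_ann = π/4 × (321² − 116²) = 70360 mm^2
Flow into the rod-end port fills the annular volume.
v = Q / A

v ≈ 0.268 m/s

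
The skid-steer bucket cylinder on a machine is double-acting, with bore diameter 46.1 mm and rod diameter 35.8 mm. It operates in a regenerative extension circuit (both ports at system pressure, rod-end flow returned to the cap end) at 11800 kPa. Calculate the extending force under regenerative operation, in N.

F ≈ 11900 N

With equal pressure on both faces, forces on the annular region cancel; the net push is pressure × rod cross-section.
Rod cross-section A_rod = π/4 × (35.8 mm)² = 1007 mm^2
F = P × A_rod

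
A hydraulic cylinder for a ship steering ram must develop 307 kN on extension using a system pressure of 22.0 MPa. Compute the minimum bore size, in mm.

Extension force acts on the full piston face: F = P × (π/4)D².
D = √(4F / (πP)) = √(4 × 307 kN / (π × 22.0 MPa))

D ≈ 133 mm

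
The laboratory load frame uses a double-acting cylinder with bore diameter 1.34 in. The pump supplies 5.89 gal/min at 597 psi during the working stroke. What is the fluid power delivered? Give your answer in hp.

Hydraulic power = P × Q

W ≈ 2.05 hp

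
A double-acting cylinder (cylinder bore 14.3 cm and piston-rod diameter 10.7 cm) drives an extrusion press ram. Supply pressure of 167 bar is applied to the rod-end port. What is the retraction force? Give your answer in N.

Rod-side annular area A_ann = π/4 × (14.3² − 10.7²) = 70.69 cm^2
On retraction the pressure acts on the annular area (bore minus rod).
F = P × A_ann

F ≈ 1.18e5 N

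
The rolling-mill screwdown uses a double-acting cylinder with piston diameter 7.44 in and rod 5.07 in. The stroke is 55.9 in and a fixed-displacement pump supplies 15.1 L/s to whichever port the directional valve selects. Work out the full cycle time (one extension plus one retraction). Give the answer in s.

Cap-side area A_cap = π/4 × (7.44 in)² = 43.47 in^2
Rod-side annular area A_ann = π/4 × (7.44² − 5.07²) = 23.29 in^2
t_ext = A_cap·L/Q = 2.637 s
t_ret = A_ann·L/Q = 1.413 s
t_cycle = t_ext + t_ret

t ≈ 4.05 s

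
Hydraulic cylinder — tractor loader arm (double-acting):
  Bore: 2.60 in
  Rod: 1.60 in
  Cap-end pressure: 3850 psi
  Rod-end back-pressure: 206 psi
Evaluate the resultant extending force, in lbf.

F ≈ 19800 lbf

Cap-side area A_cap = π/4 × (2.60 in)² = 5.309 in^2
Rod-side annular area A_ann = π/4 × (2.60² − 1.60²) = 3.299 in^2
Net thrust = P_cap·A_cap − P_rod·A_ann = 20440 lbf − 679.5 lbf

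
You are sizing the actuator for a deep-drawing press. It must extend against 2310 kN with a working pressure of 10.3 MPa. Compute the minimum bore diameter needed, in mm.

Extension force acts on the full piston face: F = P × (π/4)D².
D = √(4F / (πP)) = √(4 × 2310 kN / (π × 10.3 MPa))

D ≈ 534 mm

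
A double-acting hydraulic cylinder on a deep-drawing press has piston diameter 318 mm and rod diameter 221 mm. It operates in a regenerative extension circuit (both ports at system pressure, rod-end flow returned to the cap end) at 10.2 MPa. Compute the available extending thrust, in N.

With equal pressure on both faces, forces on the annular region cancel; the net push is pressure × rod cross-section.
Rod cross-section A_rod = π/4 × (221 mm)² = 38360 mm^2
F = P × A_rod

F ≈ 3.91e5 N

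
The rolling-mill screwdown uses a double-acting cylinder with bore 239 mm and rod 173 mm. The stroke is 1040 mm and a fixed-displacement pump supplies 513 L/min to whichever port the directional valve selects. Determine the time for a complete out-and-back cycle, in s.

t ≈ 8.05 s

Cap-side area A_cap = π/4 × (239 mm)² = 44860 mm^2
Rod-side annular area A_ann = π/4 × (239² − 173²) = 21360 mm^2
t_ext = A_cap·L/Q = 5.457 s
t_ret = A_ann·L/Q = 2.598 s
t_cycle = t_ext + t_ret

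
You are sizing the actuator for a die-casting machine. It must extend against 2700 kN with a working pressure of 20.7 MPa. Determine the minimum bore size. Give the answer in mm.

Extension force acts on the full piston face: F = P × (π/4)D².
D = √(4F / (πP)) = √(4 × 2700 kN / (π × 20.7 MPa))

D ≈ 408 mm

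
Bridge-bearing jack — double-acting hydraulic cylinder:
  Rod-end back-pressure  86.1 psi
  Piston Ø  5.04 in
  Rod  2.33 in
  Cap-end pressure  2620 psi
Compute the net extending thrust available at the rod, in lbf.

F ≈ 50900 lbf

Cap-side area A_cap = π/4 × (5.04 in)² = 19.95 in^2
Rod-side annular area A_ann = π/4 × (5.04² − 2.33²) = 15.69 in^2
Net thrust = P_cap·A_cap − P_rod·A_ann = 52270 lbf − 1351 lbf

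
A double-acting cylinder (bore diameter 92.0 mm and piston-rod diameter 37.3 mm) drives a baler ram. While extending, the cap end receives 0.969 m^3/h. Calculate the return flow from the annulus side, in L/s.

Q_out ≈ 0.225 L/s

Cap-side area A_cap = π/4 × (92.0 mm)² = 6648 mm^2
Rod-side annular area A_ann = π/4 × (92.0² − 37.3²) = 5555 mm^2
Piston speed v = Q_in/A_cap; rod-end outflow Q_out = v × A_ann = Q_in × A_ann/A_cap.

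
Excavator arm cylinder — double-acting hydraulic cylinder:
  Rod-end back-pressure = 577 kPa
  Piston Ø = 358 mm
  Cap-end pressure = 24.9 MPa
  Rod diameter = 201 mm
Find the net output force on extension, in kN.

Cap-side area A_cap = π/4 × (358 mm)² = 1.007e5 mm^2
Rod-side annular area A_ann = π/4 × (358² − 201²) = 68930 mm^2
Net thrust = P_cap·A_cap − P_rod·A_ann = 2506 kN − 39.77 kN

F ≈ 2470 kN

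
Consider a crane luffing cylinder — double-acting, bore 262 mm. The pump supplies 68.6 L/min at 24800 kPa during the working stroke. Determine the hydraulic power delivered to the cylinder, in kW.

W ≈ 28.4 kW

Hydraulic power = P × Q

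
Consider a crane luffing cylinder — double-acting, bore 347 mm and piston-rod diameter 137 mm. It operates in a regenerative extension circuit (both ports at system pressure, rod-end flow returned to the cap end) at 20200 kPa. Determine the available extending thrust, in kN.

F ≈ 298 kN

With equal pressure on both faces, forces on the annular region cancel; the net push is pressure × rod cross-section.
Rod cross-section A_rod = π/4 × (137 mm)² = 14740 mm^2
F = P × A_rod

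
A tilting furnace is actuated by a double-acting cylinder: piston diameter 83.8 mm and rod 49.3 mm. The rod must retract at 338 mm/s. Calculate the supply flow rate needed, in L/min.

Rod-side annular area A_ann = π/4 × (83.8² − 49.3²) = 3607 mm^2
Q = A × v

Q ≈ 73.1 L/min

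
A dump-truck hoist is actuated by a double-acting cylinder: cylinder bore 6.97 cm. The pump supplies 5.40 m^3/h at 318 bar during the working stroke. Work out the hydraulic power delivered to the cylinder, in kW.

W ≈ 47.7 kW

Hydraulic power = P × Q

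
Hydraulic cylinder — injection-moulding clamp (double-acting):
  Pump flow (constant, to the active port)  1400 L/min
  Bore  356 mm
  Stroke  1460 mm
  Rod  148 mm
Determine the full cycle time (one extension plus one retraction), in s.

Cap-side area A_cap = π/4 × (356 mm)² = 99540 mm^2
Rod-side annular area A_ann = π/4 × (356² − 148²) = 82330 mm^2
t_ext = A_cap·L/Q = 6.228 s
t_ret = A_ann·L/Q = 5.152 s
t_cycle = t_ext + t_ret

t ≈ 11.4 s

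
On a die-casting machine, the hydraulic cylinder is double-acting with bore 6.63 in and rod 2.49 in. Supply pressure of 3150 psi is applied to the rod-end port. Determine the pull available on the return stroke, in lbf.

F ≈ 93400 lbf

Rod-side annular area A_ann = π/4 × (6.63² − 2.49²) = 29.65 in^2
On retraction the pressure acts on the annular area (bore minus rod).
F = P × A_ann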